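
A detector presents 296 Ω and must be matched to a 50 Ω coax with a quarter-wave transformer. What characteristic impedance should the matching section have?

Z_qwt = √(Z_0·R_L) = √(50 × 296) = √14800

Z_qwt ≈ 122 Ω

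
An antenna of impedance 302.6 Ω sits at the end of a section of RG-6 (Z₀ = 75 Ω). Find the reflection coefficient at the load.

Γ = (Z_L − Z_0)/(Z_L + Z_0) = (302.6 − 75)/(302.6 + 75) = 227.6/377.6

Γ = 0.603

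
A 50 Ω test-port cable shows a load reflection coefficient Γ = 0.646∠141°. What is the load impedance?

Z_L ≈ 12 + j16.8 Ω

Z_L = Z_0·(1 + Γ)/(1 − Γ) = 50·(0.498 + j0.407)/(1.5 − j0.407)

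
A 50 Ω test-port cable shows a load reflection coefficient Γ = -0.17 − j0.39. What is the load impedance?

Z_L = Z_0·(1 + Γ)/(1 − Γ) = 50·(0.83 − j0.39)/(1.17 + j0.39)

Z_L ≈ 26.9 − j25.6 Ω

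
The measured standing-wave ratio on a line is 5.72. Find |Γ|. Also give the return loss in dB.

|Γ| ≈ 0.702; return loss ≈ 3.07 dB

|Γ| = (S − 1)/(S + 1) = (5.72 − 1)/(5.72 + 1) = 4.72/6.72
RL = −20·log₁₀|Γ| = −20·log₁₀(0.702)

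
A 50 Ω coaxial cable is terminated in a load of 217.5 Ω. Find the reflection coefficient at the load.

Γ = 0.626

Γ = (Z_L − Z_0)/(Z_L + Z_0) = (217.5 − 50)/(217.5 + 50) = 167.5/267.5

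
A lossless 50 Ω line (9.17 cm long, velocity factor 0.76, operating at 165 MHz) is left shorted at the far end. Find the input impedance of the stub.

Z_in ≈ +j22.1 Ω

λ = v/f = 0.76·c / 165 MHz = 1.38 m
βl = 2π·l/λ = 2π × 0.0664 = 23.9°
tan(βl) = 0.443
For a shorted stub, Z_in = jZ_0·tan(βl)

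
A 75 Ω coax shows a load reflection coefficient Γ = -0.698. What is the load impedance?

Z_L = Z_0·(1 + Γ)/(1 − Γ) = 75·(0.302)/(1.7)

Z_L ≈ 13.3 Ω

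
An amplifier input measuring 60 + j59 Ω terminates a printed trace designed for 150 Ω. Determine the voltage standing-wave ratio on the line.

VSWR ≈ 2.95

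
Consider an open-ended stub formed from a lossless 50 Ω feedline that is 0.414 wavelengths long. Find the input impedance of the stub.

Z_in ≈ +j83.3 Ω

βl = 2π × 0.414 = 149°
tan(βl) = -0.6
For an open-ended stub, Z_in = −jZ_0·cot(βl) = −jZ_0/tan(βl)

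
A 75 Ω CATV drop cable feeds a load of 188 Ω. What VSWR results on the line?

VSWR ≈ 2.51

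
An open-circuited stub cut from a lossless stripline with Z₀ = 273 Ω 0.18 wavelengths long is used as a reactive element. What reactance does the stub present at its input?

X_in ≈ -128 Ω (capacitive)

βl = 2π × 0.18 = 64.8°
tan(βl) = 2.13
For an open-circuited stub, Z_in = −jZ_0·cot(βl) = −jZ_0/tan(βl)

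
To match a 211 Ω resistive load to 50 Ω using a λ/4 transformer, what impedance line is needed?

Z_qwt = √(Z_0·R_L) = √(50 × 211) = √10550

Z_qwt ≈ 103 Ω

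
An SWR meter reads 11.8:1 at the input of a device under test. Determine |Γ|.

|Γ| ≈ 0.844

|Γ| = (S − 1)/(S + 1) = (11.8 − 1)/(11.8 + 1) = 10.8/12.8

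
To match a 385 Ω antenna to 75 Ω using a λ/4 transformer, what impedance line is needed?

Z_qwt ≈ 170 Ω

Z_qwt = √(Z_0·R_L) = √(75 × 385) = √28880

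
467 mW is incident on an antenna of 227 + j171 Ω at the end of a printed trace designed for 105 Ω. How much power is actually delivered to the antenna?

P_delivered ≈ 319 mW

|Γ| = |(122 + j171)/(332 + j171)| = 0.562
|Γ|² = 0.316
P_refl = |Γ|²·P_inc = 148 mW, P_del = (1 − |Γ|²)·P_inc = 319 mW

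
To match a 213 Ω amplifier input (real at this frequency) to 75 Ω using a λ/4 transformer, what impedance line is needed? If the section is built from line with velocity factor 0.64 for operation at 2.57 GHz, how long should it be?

Z_qwt = √(Z_0·R_L) = √(75 × 213) = √15980
λ = 0.64·c/f = 0.0747 m, so l = λ/4 = 0.0187 m

Z_qwt ≈ 126 Ω; length ≈ 1.87 cm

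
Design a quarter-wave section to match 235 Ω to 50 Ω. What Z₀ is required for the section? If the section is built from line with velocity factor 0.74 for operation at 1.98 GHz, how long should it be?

Z_qwt = √(Z_0·R_L) = √(50 × 235) = √11750
λ = 0.74·c/f = 0.112 m, so l = λ/4 = 0.028 m

Z_qwt ≈ 108 Ω; length ≈ 2.8 cm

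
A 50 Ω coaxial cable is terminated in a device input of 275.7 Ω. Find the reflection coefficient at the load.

Γ = (Z_L − Z_0)/(Z_L + Z_0) = (275.7 − 50)/(275.7 + 50) = 225.7/325.7

Γ = 0.693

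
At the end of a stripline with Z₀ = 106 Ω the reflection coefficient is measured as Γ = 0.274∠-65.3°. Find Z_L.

Z_L = Z_0·(1 + Γ)/(1 − Γ) = 106·(1.11 − j0.249)/(0.886 + j0.249)

Z_L ≈ 116 − j62.4 Ω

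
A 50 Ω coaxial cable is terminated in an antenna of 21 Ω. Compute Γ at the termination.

Γ = (Z_L − Z_0)/(Z_L + Z_0) = (21 − 50)/(21 + 50) = -29/71

Γ = -0.408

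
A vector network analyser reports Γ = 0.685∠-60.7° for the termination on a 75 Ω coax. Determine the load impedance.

Z_L ≈ 49.8 − j112 Ω

Z_L = Z_0·(1 + Γ)/(1 − Γ) = 75·(1.34 − j0.597)/(0.665 + j0.597)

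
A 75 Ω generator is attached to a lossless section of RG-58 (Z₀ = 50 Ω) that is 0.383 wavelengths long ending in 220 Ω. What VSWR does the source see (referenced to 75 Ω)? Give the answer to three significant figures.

βl = 2π × 0.383 = 138°
tan(βl) = -0.904
Z_in = Z_0·(Z_L + jZ_0·tanβl)/(Z_0 + jZ_L·tanβl) = 23.8 + j49.3 Ω
Γ_s = (Z_in − Z_s)/(Z_in + Z_s) = (-51.2 + j49.3)/(98.8 + j49.3), |Γ_s| = 0.644
VSWR = (1 + |Γ_s|)/(1 − |Γ_s|)

VSWR ≈ 4.62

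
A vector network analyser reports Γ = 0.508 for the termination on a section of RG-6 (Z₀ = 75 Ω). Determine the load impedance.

Z_L = Z_0·(1 + Γ)/(1 − Γ) = 75·(1.51)/(0.492)

Z_L ≈ 230 Ω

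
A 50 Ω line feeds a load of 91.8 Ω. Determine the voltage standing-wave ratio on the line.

For a purely resistive load, VSWR = R_L/Z_0 or Z_0/R_L (whichever > 1) = 91.8/50

VSWR ≈ 1.84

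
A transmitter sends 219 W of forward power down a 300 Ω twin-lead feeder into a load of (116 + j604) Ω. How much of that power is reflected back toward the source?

|Γ| = |(-184 + j604)/(416 + j604)| = 0.861
|Γ|² = 0.741
P_refl = |Γ|²·P_inc = 162 W, P_del = (1 − |Γ|²)·P_inc = 56.7 W

P_reflected ≈ 162 W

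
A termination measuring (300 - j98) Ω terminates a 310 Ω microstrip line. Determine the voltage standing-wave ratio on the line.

VSWR ≈ 1.38

Γ = (Z_L − Z_0)/(Z_L + Z_0) = (-10 − j98)/(610 − j98)
|Γ| = 98.5/618 = 0.159
VSWR = (1 + |Γ|)/(1 − |Γ|) = 1.16/0.841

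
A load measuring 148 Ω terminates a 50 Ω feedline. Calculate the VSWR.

For a purely resistive load, VSWR = R_L/Z_0 or Z_0/R_L (whichever > 1) = 148/50

VSWR ≈ 2.96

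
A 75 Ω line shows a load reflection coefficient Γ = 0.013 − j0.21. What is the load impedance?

Z_L ≈ 70.4 − j30.9 Ω

Z_L = Z_0·(1 + Γ)/(1 − Γ) = 75·(1.01 − j0.21)/(0.987 + j0.21)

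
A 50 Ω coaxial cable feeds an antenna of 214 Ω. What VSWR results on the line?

VSWR ≈ 4.28

For a purely resistive load, VSWR = R_L/Z_0 or Z_0/R_L (whichever > 1) = 214/50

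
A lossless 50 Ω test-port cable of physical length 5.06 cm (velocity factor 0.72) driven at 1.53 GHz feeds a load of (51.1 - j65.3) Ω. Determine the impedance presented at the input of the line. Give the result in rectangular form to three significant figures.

λ = v/f = 0.72·c / 1.53 GHz = 0.141 m
βl = 2π·l/λ = 2π × 0.358 = 129°
tan(βl) = tan(129°) = -1.23
Z_in = Z_0·(Z_L + jZ_0·tanβl)/(Z_0 + jZ_L·tanβl)
     = 50·(51.1 − j127)/(-30.6 − j63)

Z_in ≈ 65.7 + j72.4 Ω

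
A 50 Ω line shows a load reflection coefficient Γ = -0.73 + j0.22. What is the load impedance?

Z_L ≈ 6.88 + j7.23 Ω

Z_L = Z_0·(1 + Γ)/(1 − Γ) = 50·(0.27 + j0.22)/(1.73 − j0.22)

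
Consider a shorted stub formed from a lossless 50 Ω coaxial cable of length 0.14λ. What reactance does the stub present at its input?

X_in ≈ 60.4 Ω (inductive)

βl = 2π × 0.14 = 50.4°
tan(βl) = 1.21
For a shorted stub, Z_in = jZ_0·tan(βl)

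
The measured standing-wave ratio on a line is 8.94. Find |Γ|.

|Γ| = (S − 1)/(S + 1) = (8.94 − 1)/(8.94 + 1) = 7.94/9.94

|Γ| ≈ 0.799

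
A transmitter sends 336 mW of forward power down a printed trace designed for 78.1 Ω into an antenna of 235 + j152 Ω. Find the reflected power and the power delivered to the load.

P_reflected ≈ 132 mW; P_delivered ≈ 204 mW

|Γ| = |(156.9 + j152)/(313.1 + j152)| = 0.628
|Γ|² = 0.394
P_refl = |Γ|²·P_inc = 132 mW, P_del = (1 − |Γ|²)·P_inc = 204 mW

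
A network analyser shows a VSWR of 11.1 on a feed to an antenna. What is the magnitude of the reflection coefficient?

|Γ| ≈ 0.835

|Γ| = (S − 1)/(S + 1) = (11.1 − 1)/(11.1 + 1) = 10.1/12.1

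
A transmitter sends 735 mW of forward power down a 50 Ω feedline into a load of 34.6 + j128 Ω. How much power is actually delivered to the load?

P_delivered ≈ 216 mW

|Γ| = |(-15.4 + j128)/(84.6 + j128)| = 0.84
|Γ|² = 0.706
P_refl = |Γ|²·P_inc = 519 mW, P_del = (1 − |Γ|²)·P_inc = 216 mW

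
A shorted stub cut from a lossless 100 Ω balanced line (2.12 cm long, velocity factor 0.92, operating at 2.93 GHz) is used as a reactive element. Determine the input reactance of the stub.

X_in ≈ 633 Ω (inductive)

λ = v/f = 0.92·c / 2.93 GHz = 0.0942 m
βl = 2π·l/λ = 2π × 0.225 = 81°
tan(βl) = 6.33
For a shorted stub, Z_in = jZ_0·tan(βl)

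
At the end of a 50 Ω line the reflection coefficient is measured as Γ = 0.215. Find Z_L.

Z_L ≈ 77.4 Ω

Z_L = Z_0·(1 + Γ)/(1 − Γ) = 50·(1.22)/(0.785)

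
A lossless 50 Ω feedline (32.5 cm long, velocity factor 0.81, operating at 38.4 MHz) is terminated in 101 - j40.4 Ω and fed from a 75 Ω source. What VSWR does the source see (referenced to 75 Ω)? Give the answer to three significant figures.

VSWR ≈ 2.21

λ = v/f = 0.81·c / 38.4 MHz = 6.33 m
βl = 2π·l/λ = 2π × 0.0514 = 18.5°
tan(βl) = 0.334
Z_in = Z_0·(Z_L + jZ_0·tanβl)/(Z_0 + jZ_L·tanβl) = 54.3 − j47.5 Ω
Γ_s = (Z_in − Z_s)/(Z_in + Z_s) = (-20.7 − j47.5)/(129 − j47.5), |Γ_s| = 0.376
VSWR = (1 + |Γ_s|)/(1 − |Γ_s|)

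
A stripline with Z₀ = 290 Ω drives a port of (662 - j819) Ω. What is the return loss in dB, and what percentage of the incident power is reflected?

RL ≈ 2.9 dB; 51.3% of incident power reflected

Γ = (372 − j819)/(952 − j819), |Γ| = 0.716
RL = −20·log₁₀(0.716) = 2.9 dB
P_refl/P_inc = |Γ|² = 0.513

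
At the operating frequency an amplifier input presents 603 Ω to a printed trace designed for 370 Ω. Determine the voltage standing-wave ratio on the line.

For a purely resistive load, VSWR = R_L/Z_0 or Z_0/R_L (whichever > 1) = 603/370

VSWR ≈ 1.63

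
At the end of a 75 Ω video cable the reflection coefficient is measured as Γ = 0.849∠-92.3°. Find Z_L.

Z_L ≈ 11.7 − j71.1 Ω

Z_L = Z_0·(1 + Γ)/(1 − Γ) = 75·(0.966 − j0.848)/(1.03 + j0.848)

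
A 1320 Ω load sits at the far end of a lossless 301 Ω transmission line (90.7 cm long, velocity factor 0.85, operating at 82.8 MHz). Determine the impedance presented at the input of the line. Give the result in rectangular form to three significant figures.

Z_in ≈ 74 + j81.6 Ω

λ = v/f = 0.85·c / 82.8 MHz = 3.08 m
βl = 2π·l/λ = 2π × 0.295 = 106°
tan(βl) = tan(106°) = -3.48
Z_in = Z_0·(Z_L + jZ_0·tanβl)/(Z_0 + jZ_L·tanβl)
     = 301·(1320 − j1050)/(301 − j4600)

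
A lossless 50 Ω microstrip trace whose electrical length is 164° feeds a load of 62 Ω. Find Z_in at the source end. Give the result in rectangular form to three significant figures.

Z_in ≈ 59.6 + j6.84 Ω

tan(βl) = tan(164°) = -0.287
Z_in = Z_0·(Z_L + jZ_0·tanβl)/(Z_0 + jZ_L·tanβl)
     = 50·(62 − j14.3)/(50 − j17.8)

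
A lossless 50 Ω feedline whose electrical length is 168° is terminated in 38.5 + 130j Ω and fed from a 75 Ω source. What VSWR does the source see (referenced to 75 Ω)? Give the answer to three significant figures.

VSWR ≈ 9.65

tan(βl) = -0.213
Z_in = Z_0·(Z_L + jZ_0·tanβl)/(Z_0 + jZ_L·tanβl) = 16.5 + j78.6 Ω
Γ_s = (Z_in − Z_s)/(Z_in + Z_s) = (-58.5 + j78.6)/(91.5 + j78.6), |Γ_s| = 0.812
VSWR = (1 + |Γ_s|)/(1 − |Γ_s|)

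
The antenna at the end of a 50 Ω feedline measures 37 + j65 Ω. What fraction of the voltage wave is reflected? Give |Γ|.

|Γ| ≈ 0.61

Γ = (Z_L − Z_0)/(Z_L + Z_0) = (-13 + j65)/(87 + j65)
|Γ| = 66.3/109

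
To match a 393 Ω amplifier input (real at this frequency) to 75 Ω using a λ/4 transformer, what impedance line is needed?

Z_qwt ≈ 172 Ω

Z_qwt = √(Z_0·R_L) = √(75 × 393) = √29480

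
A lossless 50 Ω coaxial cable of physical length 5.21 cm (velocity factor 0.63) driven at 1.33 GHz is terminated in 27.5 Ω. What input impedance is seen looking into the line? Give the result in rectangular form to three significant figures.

Z_in ≈ 44.7 − j28.2 Ω

λ = v/f = 0.63·c / 1.33 GHz = 0.142 m
βl = 2π·l/λ = 2π × 0.367 = 132°
tan(βl) = tan(132°) = -1.11
Z_in = Z_0·(Z_L + jZ_0·tanβl)/(Z_0 + jZ_L·tanβl)
     = 50·(27.5 − j55.6)/(50 − j30.6)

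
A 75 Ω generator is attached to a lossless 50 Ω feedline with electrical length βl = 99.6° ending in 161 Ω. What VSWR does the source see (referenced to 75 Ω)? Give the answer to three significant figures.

tan(βl) = -5.91
Z_in = Z_0·(Z_L + jZ_0·tanβl)/(Z_0 + jZ_L·tanβl) = 15.9 + j7.62 Ω
Γ_s = (Z_in − Z_s)/(Z_in + Z_s) = (-59.1 + j7.62)/(90.9 + j7.62), |Γ_s| = 0.653
VSWR = (1 + |Γ_s|)/(1 − |Γ_s|)

VSWR ≈ 4.76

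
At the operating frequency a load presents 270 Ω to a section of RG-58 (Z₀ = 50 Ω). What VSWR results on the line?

VSWR ≈ 5.4

Γ = (270 − 50)/(270 + 50) = 0.688
VSWR = (1 + 0.688)/(1 − 0.688)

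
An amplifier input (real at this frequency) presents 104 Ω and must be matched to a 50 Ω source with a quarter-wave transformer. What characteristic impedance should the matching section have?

Z_qwt ≈ 72.1 Ω

Z_qwt = √(Z_0·R_L) = √(50 × 104) = √5200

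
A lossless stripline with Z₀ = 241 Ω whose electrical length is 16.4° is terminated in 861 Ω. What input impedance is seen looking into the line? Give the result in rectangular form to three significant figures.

tan(βl) = tan(16.4°) = 0.294
Z_in = Z_0·(Z_L + jZ_0·tanβl)/(Z_0 + jZ_L·tanβl)
     = 241·(861 + j70.9)/(241 + j253)

Z_in ≈ 444 − j396 Ω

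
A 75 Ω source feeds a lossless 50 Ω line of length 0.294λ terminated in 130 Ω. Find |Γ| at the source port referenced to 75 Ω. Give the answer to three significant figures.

βl = 2π × 0.294 = 106°
tan(βl) = -3.52
Z_in = Z_0·(Z_L + jZ_0·tanβl)/(Z_0 + jZ_L·tanβl) = 20.5 + j11.9 Ω
Γ_s = (Z_in − Z_s)/(Z_in + Z_s) = (-54.5 + j11.9)/(95.5 + j11.9), |Γ_s| = 0.579

|Γ| ≈ 0.579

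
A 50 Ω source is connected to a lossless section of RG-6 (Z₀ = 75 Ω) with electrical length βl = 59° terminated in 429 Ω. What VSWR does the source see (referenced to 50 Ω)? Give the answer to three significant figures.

VSWR ≈ 5.11

tan(βl) = 1.66
Z_in = Z_0·(Z_L + jZ_0·tanβl)/(Z_0 + jZ_L·tanβl) = 17.7 − j43.2 Ω
Γ_s = (Z_in − Z_s)/(Z_in + Z_s) = (-32.3 − j43.2)/(67.7 − j43.2), |Γ_s| = 0.672
VSWR = (1 + |Γ_s|)/(1 − |Γ_s|)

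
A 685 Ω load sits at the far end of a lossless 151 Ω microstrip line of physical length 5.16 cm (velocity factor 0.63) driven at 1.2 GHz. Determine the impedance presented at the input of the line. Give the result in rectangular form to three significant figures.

λ = v/f = 0.63·c / 1.2 GHz = 0.158 m
βl = 2π·l/λ = 2π × 0.328 = 118°
tan(βl) = tan(118°) = -1.89
Z_in = Z_0·(Z_L + jZ_0·tanβl)/(Z_0 + jZ_L·tanβl)
     = 151·(685 − j285)/(151 − j1290)

Z_in ≈ 42.1 + j75.2 Ω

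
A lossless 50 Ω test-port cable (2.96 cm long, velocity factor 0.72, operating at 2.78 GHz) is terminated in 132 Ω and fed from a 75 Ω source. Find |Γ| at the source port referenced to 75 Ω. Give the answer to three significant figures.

|Γ| ≈ 0.48

λ = v/f = 0.72·c / 2.78 GHz = 0.0777 m
βl = 2π·l/λ = 2π × 0.381 = 137°
tan(βl) = -0.928
Z_in = Z_0·(Z_L + jZ_0·tanβl)/(Z_0 + jZ_L·tanβl) = 35.1 + j39.6 Ω
Γ_s = (Z_in − Z_s)/(Z_in + Z_s) = (-39.9 + j39.6)/(110 + j39.6), |Γ_s| = 0.48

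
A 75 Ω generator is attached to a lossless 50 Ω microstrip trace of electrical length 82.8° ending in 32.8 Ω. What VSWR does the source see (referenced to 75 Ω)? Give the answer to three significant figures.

VSWR ≈ 1.11

tan(βl) = 7.92
Z_in = Z_0·(Z_L + jZ_0·tanβl)/(Z_0 + jZ_L·tanβl) = 74.7 + j8.06 Ω
Γ_s = (Z_in − Z_s)/(Z_in + Z_s) = (-0.333 + j8.06)/(150 + j8.06), |Γ_s| = 0.0538
VSWR = (1 + |Γ_s|)/(1 − |Γ_s|)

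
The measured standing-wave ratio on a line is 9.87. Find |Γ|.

|Γ| ≈ 0.816

|Γ| = (S − 1)/(S + 1) = (9.87 − 1)/(9.87 + 1) = 8.87/10.9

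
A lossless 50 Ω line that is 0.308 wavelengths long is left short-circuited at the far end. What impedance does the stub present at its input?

Z_in ≈ −j131 Ω

βl = 2π × 0.308 = 111°
tan(βl) = -2.62
For a short-circuited stub, Z_in = jZ_0·tan(βl)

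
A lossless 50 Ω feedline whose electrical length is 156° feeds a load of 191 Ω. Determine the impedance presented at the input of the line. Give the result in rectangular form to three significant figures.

tan(βl) = tan(156°) = -0.445
Z_in = Z_0·(Z_L + jZ_0·tanβl)/(Z_0 + jZ_L·tanβl)
     = 50·(191 − j22.3)/(50 − j85)

Z_in ≈ 58.8 + j77.7 Ω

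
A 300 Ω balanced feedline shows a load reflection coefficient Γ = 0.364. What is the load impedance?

Z_L ≈ 643 Ω

Z_L = Z_0·(1 + Γ)/(1 − Γ) = 300·(1.36)/(0.636)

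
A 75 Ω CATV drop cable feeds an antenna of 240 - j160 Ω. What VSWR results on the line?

VSWR ≈ 4.72

Γ = (Z_L − Z_0)/(Z_L + Z_0) = (165 − j160)/(315 − j160)
|Γ| = 230/353 = 0.651
VSWR = (1 + |Γ|)/(1 − |Γ|) = 1.65/0.349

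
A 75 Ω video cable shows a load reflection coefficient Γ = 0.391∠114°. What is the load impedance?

Z_L ≈ 43.2 + j36.4 Ω

Z_L = Z_0·(1 + Γ)/(1 − Γ) = 75·(0.841 + j0.357)/(1.16 − j0.357)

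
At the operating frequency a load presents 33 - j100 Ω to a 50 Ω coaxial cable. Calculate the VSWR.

VSWR ≈ 8.11

Γ = (Z_L − Z_0)/(Z_L + Z_0) = (-17 − j100)/(83 − j100)
|Γ| = 101/130 = 0.781
VSWR = (1 + |Γ|)/(1 − |Γ|) = 1.78/0.219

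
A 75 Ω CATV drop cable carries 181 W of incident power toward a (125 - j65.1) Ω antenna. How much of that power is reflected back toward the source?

|Γ| = |(50 − j65.1)/(200 − j65.1)| = 0.39
|Γ|² = 0.152
P_refl = |Γ|²·P_inc = 27.6 W, P_del = (1 − |Γ|²)·P_inc = 153 W

P_reflected ≈ 27.6 W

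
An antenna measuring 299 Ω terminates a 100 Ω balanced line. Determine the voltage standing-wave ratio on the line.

VSWR ≈ 2.99

For a purely resistive load, VSWR = R_L/Z_0 or Z_0/R_L (whichever > 1) = 299/100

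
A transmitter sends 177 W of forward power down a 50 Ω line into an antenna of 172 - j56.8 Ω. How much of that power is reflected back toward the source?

|Γ| = |(122 − j56.8)/(222 − j56.8)| = 0.587
|Γ|² = 0.345
P_refl = |Γ|²·P_inc = 61 W, P_del = (1 − |Γ|²)·P_inc = 116 W

P_reflected ≈ 61 W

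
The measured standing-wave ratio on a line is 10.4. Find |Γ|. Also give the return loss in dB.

|Γ| ≈ 0.825; return loss ≈ 1.68 dB

|Γ| = (S − 1)/(S + 1) = (10.4 − 1)/(10.4 + 1) = 9.4/11.4
RL = −20·log₁₀|Γ| = −20·log₁₀(0.825)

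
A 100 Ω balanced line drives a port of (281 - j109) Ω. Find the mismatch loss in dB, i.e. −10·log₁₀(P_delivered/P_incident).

Γ = (181 − j109)/(381 − j109), |Γ| = 0.533
|Γ|² = 0.284, so P_del/P_inc = 1 − |Γ|² = 0.716
ML = −10·log₁₀(1 − |Γ|²)

mismatch loss ≈ 1.45 dB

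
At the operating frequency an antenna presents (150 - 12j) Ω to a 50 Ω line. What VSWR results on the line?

Γ = (Z_L − Z_0)/(Z_L + Z_0) = (100 − j12)/(200 − j12)
|Γ| = 101/200 = 0.503
VSWR = (1 + |Γ|)/(1 − |Γ|) = 1.5/0.497

VSWR ≈ 3.02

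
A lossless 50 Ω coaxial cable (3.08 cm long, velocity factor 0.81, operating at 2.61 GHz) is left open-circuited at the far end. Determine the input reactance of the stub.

λ = v/f = 0.81·c / 2.61 GHz = 0.0931 m
βl = 2π·l/λ = 2π × 0.331 = 119°
tan(βl) = -1.8
For an open-circuited stub, Z_in = −jZ_0·cot(βl) = −jZ_0/tan(βl)

X_in ≈ 27.8 Ω (inductive)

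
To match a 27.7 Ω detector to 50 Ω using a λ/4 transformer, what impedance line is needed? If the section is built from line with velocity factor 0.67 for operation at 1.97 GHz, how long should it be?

Z_qwt ≈ 37.2 Ω; length ≈ 2.55 cm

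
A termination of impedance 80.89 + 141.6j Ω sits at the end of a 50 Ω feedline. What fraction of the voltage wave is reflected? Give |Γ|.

|Γ| ≈ 0.752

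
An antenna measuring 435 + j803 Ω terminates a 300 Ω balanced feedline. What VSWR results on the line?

VSWR ≈ 6.94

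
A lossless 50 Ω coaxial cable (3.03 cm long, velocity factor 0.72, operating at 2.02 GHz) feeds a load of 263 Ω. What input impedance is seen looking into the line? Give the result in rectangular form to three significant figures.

Z_in ≈ 9.92 + j10.2 Ω

λ = v/f = 0.72·c / 2.02 GHz = 0.107 m
βl = 2π·l/λ = 2π × 0.283 = 102°
tan(βl) = tan(102°) = -4.7
Z_in = Z_0·(Z_L + jZ_0·tanβl)/(Z_0 + jZ_L·tanβl)
     = 50·(263 − j235)/(50 − j1240)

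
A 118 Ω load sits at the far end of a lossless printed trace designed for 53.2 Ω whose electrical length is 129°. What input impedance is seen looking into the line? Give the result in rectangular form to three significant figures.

Z_in ≈ 35 + j30.3 Ω

tan(βl) = tan(129°) = -1.23
Z_in = Z_0·(Z_L + jZ_0·tanβl)/(Z_0 + jZ_L·tanβl)
     = 53.2·(118 − j65.7)/(53.2 − j146)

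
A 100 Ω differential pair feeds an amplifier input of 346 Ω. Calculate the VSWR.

VSWR ≈ 3.46

Γ = (346 − 100)/(346 + 100) = 0.552
VSWR = (1 + 0.552)/(1 − 0.552)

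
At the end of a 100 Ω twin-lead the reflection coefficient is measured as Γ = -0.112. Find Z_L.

Z_L = Z_0·(1 + Γ)/(1 − Γ) = 100·(0.888)/(1.11)

Z_L ≈ 79.9 Ω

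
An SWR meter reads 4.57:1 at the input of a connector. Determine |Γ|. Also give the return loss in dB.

|Γ| = (S − 1)/(S + 1) = (4.57 − 1)/(4.57 + 1) = 3.57/5.57
RL = −20·log₁₀|Γ| = −20·log₁₀(0.641)

|Γ| ≈ 0.641; return loss ≈ 3.86 dB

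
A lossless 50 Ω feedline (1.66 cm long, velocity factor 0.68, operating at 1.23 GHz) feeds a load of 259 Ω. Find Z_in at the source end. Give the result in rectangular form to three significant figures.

Z_in ≈ 26.1 − j61.8 Ω

λ = v/f = 0.68·c / 1.23 GHz = 0.166 m
βl = 2π·l/λ = 2π × 0.1 = 36°
tan(βl) = tan(36°) = 0.727
Z_in = Z_0·(Z_L + jZ_0·tanβl)/(Z_0 + jZ_L·tanβl)
     = 50·(259 + j36.4)/(50 + j188)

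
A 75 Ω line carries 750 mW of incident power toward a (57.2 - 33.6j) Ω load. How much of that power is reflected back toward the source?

P_reflected ≈ 58.3 mW

|Γ| = |(-17.8 − j33.6)/(132.2 − j33.6)| = 0.279
|Γ|² = 0.0777
P_refl = |Γ|²·P_inc = 58.3 mW, P_del = (1 − |Γ|²)·P_inc = 692 mW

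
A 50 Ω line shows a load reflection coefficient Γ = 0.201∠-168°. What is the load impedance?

Z_L ≈ 33.5 − j2.92 Ω

Z_L = Z_0·(1 + Γ)/(1 − Γ) = 50·(0.803 − j0.0418)/(1.2 + j0.0418)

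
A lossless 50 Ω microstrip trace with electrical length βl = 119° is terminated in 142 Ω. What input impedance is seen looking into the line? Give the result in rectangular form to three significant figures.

tan(βl) = tan(119°) = -1.8
Z_in = Z_0·(Z_L + jZ_0·tanβl)/(Z_0 + jZ_L·tanβl)
     = 50·(142 − j90.2)/(50 − j256)

Z_in ≈ 22.2 + j23.4 Ω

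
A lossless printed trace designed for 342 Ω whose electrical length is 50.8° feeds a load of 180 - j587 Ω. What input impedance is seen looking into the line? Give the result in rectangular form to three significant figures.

tan(βl) = tan(50.8°) = 1.23
Z_in = Z_0·(Z_L + jZ_0·tanβl)/(Z_0 + jZ_L·tanβl)
     = 342·(180 − j168)/(1060 + j221)

Z_in ≈ 44.8 − j63.3 Ω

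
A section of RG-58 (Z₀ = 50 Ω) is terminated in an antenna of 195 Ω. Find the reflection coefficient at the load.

Γ = (Z_L − Z_0)/(Z_L + Z_0) = (195 − 50)/(195 + 50) = 145/245

Γ = 0.592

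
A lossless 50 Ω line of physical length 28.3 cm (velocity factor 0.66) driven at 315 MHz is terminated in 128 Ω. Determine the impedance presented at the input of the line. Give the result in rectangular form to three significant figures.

λ = v/f = 0.66·c / 315 MHz = 0.629 m
βl = 2π·l/λ = 2π × 0.45 = 162°
tan(βl) = tan(162°) = -0.323
Z_in = Z_0·(Z_L + jZ_0·tanβl)/(Z_0 + jZ_L·tanβl)
     = 50·(128 − j16.2)/(50 − j41.4)

Z_in ≈ 83.9 + j53.3 Ω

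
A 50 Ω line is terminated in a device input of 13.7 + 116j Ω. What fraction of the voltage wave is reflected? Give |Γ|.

|Γ| ≈ 0.918

Γ = (Z_L − Z_0)/(Z_L + Z_0) = (-36.3 + j116)/(63.7 + j116)
|Γ| = 122/132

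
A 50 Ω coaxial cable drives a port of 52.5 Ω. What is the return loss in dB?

Γ = (52.5 − 50)/(52.5 + 50) = 0.0244
RL = −20·log₁₀|Γ| = −20·log₁₀(0.0244)

RL ≈ 32.3 dB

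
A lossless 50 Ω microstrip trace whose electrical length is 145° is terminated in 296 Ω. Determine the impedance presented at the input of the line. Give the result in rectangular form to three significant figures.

Z_in ≈ 24.3 + j65.6 Ω

tan(βl) = tan(145°) = -0.7
Z_in = Z_0·(Z_L + jZ_0·tanβl)/(Z_0 + jZ_L·tanβl)
     = 50·(296 − j35)/(50 − j207)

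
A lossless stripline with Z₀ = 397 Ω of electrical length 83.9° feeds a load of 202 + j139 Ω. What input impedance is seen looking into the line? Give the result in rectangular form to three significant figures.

Z_in ≈ 642 − j350 Ω

tan(βl) = tan(83.9°) = 9.36
Z_in = Z_0·(Z_L + jZ_0·tanβl)/(Z_0 + jZ_L·tanβl)
     = 397·(202 + j3850)/(-904 + j1890)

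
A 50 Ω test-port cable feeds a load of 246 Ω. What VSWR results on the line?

VSWR ≈ 4.92

Γ = (246 − 50)/(246 + 50) = 0.662
VSWR = (1 + 0.662)/(1 − 0.662)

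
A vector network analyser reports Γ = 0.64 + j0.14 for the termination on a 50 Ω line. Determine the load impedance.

Z_L = Z_0·(1 + Γ)/(1 − Γ) = 50·(1.64 + j0.14)/(0.36 − j0.14)

Z_L ≈ 191 + j93.8 Ω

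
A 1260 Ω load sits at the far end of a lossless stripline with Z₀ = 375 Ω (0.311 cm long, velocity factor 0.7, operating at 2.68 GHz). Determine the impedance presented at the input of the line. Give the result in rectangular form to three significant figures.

λ = v/f = 0.7·c / 2.68 GHz = 0.0784 m
βl = 2π·l/λ = 2π × 0.0397 = 14.3°
tan(βl) = tan(14.3°) = 0.255
Z_in = Z_0·(Z_L + jZ_0·tanβl)/(Z_0 + jZ_L·tanβl)
     = 375·(1260 + j95.5)/(375 + j321)

Z_in ≈ 775 − j567 Ω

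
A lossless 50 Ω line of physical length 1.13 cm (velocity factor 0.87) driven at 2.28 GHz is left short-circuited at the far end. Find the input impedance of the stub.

λ = v/f = 0.87·c / 2.28 GHz = 0.114 m
βl = 2π·l/λ = 2π × 0.0987 = 35.5°
tan(βl) = 0.714
For a short-circuited stub, Z_in = jZ_0·tan(βl)

Z_in ≈ +j35.7 Ω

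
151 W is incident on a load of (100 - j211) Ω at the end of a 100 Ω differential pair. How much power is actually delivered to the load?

P_delivered ≈ 71.5 W

|Γ| = |(0 − j211)/(200 − j211)| = 0.726
|Γ|² = 0.527
P_refl = |Γ|²·P_inc = 79.5 W, P_del = (1 − |Γ|²)·P_inc = 71.5 W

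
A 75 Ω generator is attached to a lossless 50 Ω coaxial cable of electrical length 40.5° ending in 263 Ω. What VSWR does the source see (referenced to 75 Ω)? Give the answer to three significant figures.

VSWR ≈ 5.39

tan(βl) = 0.854
Z_in = Z_0·(Z_L + jZ_0·tanβl)/(Z_0 + jZ_L·tanβl) = 21.5 − j53.8 Ω
Γ_s = (Z_in − Z_s)/(Z_in + Z_s) = (-53.5 − j53.8)/(96.5 − j53.8), |Γ_s| = 0.687
VSWR = (1 + |Γ_s|)/(1 − |Γ_s|)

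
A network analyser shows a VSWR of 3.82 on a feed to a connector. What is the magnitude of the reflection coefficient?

|Γ| = (S − 1)/(S + 1) = (3.82 − 1)/(3.82 + 1) = 2.82/4.82

|Γ| ≈ 0.585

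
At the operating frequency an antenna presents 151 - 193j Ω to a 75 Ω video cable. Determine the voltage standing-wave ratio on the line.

VSWR ≈ 5.62

Γ = (Z_L − Z_0)/(Z_L + Z_0) = (76 − j193)/(226 − j193)
|Γ| = 207/297 = 0.698
VSWR = (1 + |Γ|)/(1 − |Γ|) = 1.7/0.302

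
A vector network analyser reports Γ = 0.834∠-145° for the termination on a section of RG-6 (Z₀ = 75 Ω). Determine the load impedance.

Z_L = Z_0·(1 + Γ)/(1 − Γ) = 75·(0.317 − j0.478)/(1.68 + j0.478)

Z_L ≈ 7.46 − j23.4 Ω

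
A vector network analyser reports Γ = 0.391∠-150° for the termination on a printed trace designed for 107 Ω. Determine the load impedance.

Z_L = Z_0·(1 + Γ)/(1 − Γ) = 107·(0.661 − j0.195)/(1.34 + j0.195)

Z_L ≈ 49.5 − j22.9 Ω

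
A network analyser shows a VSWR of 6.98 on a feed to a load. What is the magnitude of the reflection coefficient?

|Γ| ≈ 0.749

|Γ| = (S − 1)/(S + 1) = (6.98 − 1)/(6.98 + 1) = 5.98/7.98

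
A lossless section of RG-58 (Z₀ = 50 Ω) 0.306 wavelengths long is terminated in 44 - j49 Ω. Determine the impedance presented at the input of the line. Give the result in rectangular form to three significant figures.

Z_in ≈ 43.4 + j48.6 Ω

βl = 2π × 0.306 = 110°
tan(βl) = tan(110°) = -2.72
Z_in = Z_0·(Z_L + jZ_0·tanβl)/(Z_0 + jZ_L·tanβl)
     = 50·(44 − j185)/(-83.5 − j120)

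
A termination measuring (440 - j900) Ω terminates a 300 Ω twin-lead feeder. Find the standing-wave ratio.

Γ = (Z_L − Z_0)/(Z_L + Z_0) = (140 − j900)/(740 − j900)
|Γ| = 911/1170 = 0.782
VSWR = (1 + |Γ|)/(1 − |Γ|) = 1.78/0.218

VSWR ≈ 8.16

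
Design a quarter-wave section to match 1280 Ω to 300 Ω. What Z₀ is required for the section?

Z_qwt ≈ 620 Ω

Z_qwt = √(Z_0·R_L) = √(300 × 1280) = √384000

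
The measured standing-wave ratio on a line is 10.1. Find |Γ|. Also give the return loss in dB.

|Γ| = (S − 1)/(S + 1) = (10.1 − 1)/(10.1 + 1) = 9.1/11.1
RL = −20·log₁₀|Γ| = −20·log₁₀(0.82)

|Γ| ≈ 0.82; return loss ≈ 1.73 dB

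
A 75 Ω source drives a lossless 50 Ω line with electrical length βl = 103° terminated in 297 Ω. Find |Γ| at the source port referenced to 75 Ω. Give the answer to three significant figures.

tan(βl) = -4.33
Z_in = Z_0·(Z_L + jZ_0·tanβl)/(Z_0 + jZ_L·tanβl) = 8.85 + j11.2 Ω
Γ_s = (Z_in − Z_s)/(Z_in + Z_s) = (-66.1 + j11.2)/(83.9 + j11.2), |Γ_s| = 0.793

|Γ| ≈ 0.793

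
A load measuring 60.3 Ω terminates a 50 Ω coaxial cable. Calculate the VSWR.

VSWR ≈ 1.21

Γ = (60.3 − 50)/(60.3 + 50) = 0.0934
VSWR = (1 + 0.0934)/(1 − 0.0934)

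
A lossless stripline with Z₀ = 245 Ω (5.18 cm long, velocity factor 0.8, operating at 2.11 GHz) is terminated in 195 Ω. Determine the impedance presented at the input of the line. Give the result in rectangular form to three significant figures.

λ = v/f = 0.8·c / 2.11 GHz = 0.114 m
βl = 2π·l/λ = 2π × 0.455 = 164°
tan(βl) = tan(164°) = -0.288
Z_in = Z_0·(Z_L + jZ_0·tanβl)/(Z_0 + jZ_L·tanβl)
     = 245·(195 − j70.5)/(245 − j56.1)

Z_in ≈ 201 − j24.6 Ω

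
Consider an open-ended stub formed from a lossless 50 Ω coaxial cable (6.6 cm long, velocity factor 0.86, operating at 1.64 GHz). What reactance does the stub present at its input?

X_in ≈ 90.3 Ω (inductive)

λ = v/f = 0.86·c / 1.64 GHz = 0.157 m
βl = 2π·l/λ = 2π × 0.42 = 151°
tan(βl) = -0.554
For an open-ended stub, Z_in = −jZ_0·cot(βl) = −jZ_0/tan(βl)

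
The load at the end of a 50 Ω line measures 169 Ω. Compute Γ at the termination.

Γ = 0.543

Γ = (Z_L − Z_0)/(Z_L + Z_0) = (169 − 50)/(169 + 50) = 119/219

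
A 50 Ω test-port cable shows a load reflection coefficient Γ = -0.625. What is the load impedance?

Z_L ≈ 11.5 Ω

Z_L = Z_0·(1 + Γ)/(1 − Γ) = 50·(0.375)/(1.62)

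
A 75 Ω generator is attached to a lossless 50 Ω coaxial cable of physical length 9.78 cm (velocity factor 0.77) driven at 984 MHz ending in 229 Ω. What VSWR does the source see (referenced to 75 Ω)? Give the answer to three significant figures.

λ = v/f = 0.77·c / 984 MHz = 0.235 m
βl = 2π·l/λ = 2π × 0.417 = 150°
tan(βl) = -0.578
Z_in = Z_0·(Z_L + jZ_0·tanβl)/(Z_0 + jZ_L·tanβl) = 38.2 + j72.1 Ω
Γ_s = (Z_in − Z_s)/(Z_in + Z_s) = (-36.8 + j72.1)/(113 + j72.1), |Γ_s| = 0.603
VSWR = (1 + |Γ_s|)/(1 − |Γ_s|)

VSWR ≈ 4.04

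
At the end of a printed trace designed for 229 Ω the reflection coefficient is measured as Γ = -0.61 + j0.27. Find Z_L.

Z_L ≈ 47.7 + j46.4 Ω

Z_L = Z_0·(1 + Γ)/(1 − Γ) = 229·(0.39 + j0.27)/(1.61 − j0.27)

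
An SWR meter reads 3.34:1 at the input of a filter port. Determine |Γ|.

|Γ| = (S − 1)/(S + 1) = (3.34 − 1)/(3.34 + 1) = 2.34/4.34

|Γ| ≈ 0.539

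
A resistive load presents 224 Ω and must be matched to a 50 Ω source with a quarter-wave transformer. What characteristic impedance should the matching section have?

Z_qwt ≈ 106 Ω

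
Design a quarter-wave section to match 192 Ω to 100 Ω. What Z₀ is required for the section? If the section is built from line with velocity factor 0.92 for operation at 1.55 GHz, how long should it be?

Z_qwt ≈ 139 Ω; length ≈ 4.45 cm

Z_qwt = √(Z_0·R_L) = √(100 × 192) = √19200
λ = 0.92·c/f = 0.178 m, so l = λ/4 = 0.0445 m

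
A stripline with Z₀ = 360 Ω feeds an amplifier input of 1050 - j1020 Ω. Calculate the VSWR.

VSWR ≈ 5.84

Γ = (Z_L − Z_0)/(Z_L + Z_0) = (690 − j1020)/(1410 − j1020)
|Γ| = 1230/1740 = 0.708
VSWR = (1 + |Γ|)/(1 − |Γ|) = 1.71/0.292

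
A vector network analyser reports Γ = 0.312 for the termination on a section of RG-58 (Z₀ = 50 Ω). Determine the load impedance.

Z_L ≈ 95.3 Ω

Z_L = Z_0·(1 + Γ)/(1 − Γ) = 50·(1.31)/(0.688)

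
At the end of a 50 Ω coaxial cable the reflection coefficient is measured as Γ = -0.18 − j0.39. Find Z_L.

Z_L = Z_0·(1 + Γ)/(1 − Γ) = 50·(0.82 − j0.39)/(1.18 + j0.39)

Z_L ≈ 26.4 − j25.3 Ω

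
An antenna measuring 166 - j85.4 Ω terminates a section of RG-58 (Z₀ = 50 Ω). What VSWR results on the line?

Γ = (Z_L − Z_0)/(Z_L + Z_0) = (116 − j85.4)/(216 − j85.4)
|Γ| = 144/232 = 0.62
VSWR = (1 + |Γ|)/(1 − |Γ|) = 1.62/0.38

VSWR ≈ 4.27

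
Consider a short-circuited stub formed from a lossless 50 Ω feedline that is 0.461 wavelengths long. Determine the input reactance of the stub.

X_in ≈ -12.5 Ω (capacitive)

βl = 2π × 0.461 = 166°
tan(βl) = -0.25
For a short-circuited stub, Z_in = jZ_0·tan(βl)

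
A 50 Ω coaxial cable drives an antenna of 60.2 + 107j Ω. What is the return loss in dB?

Γ = (10.2 + j107)/(110.2 + j107), |Γ| = 0.7
RL = −20·log₁₀|Γ| = −20·log₁₀(0.7)

RL ≈ 3.1 dB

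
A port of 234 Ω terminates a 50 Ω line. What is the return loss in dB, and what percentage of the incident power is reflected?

RL ≈ 3.77 dB; 42% of incident power reflected

Γ = (234 − 50)/(234 + 50) = 0.648
RL = −20·log₁₀(0.648) = 3.77 dB
P_refl/P_inc = |Γ|² = 0.42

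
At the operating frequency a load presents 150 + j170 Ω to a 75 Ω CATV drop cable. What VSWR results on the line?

Γ = (Z_L − Z_0)/(Z_L + Z_0) = (75 + j170)/(225 + j170)
|Γ| = 186/282 = 0.659
VSWR = (1 + |Γ|)/(1 − |Γ|) = 1.66/0.341

VSWR ≈ 4.86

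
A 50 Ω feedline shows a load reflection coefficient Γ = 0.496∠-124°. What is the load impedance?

Z_L ≈ 20.9 − j22.8 Ω

Z_L = Z_0·(1 + Γ)/(1 − Γ) = 50·(0.723 − j0.411)/(1.28 + j0.411)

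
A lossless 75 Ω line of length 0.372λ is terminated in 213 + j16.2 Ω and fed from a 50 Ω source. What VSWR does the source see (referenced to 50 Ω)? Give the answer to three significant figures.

βl = 2π × 0.372 = 134°
tan(βl) = -1.04
Z_in = Z_0·(Z_L + jZ_0·tanβl)/(Z_0 + jZ_L·tanβl) = 43.4 + j54.2 Ω
Γ_s = (Z_in − Z_s)/(Z_in + Z_s) = (-6.58 + j54.2)/(93.4 + j54.2), |Γ_s| = 0.506
VSWR = (1 + |Γ_s|)/(1 − |Γ_s|)

VSWR ≈ 3.04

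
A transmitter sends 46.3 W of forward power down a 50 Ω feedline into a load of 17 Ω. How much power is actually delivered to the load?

Γ = (17 − 50)/(17 + 50) = -0.493
|Γ|² = 0.243
P_refl = |Γ|²·P_inc = 11.2 W, P_del = (1 − |Γ|²)·P_inc = 35.1 W

P_delivered ≈ 35.1 W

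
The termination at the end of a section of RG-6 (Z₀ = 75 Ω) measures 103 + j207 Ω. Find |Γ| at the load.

Γ = (Z_L − Z_0)/(Z_L + Z_0) = (28 + j207)/(178 + j207)
|Γ| = 209/273

|Γ| ≈ 0.765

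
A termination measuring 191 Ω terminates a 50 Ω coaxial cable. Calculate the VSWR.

Γ = (191 − 50)/(191 + 50) = 0.585
VSWR = (1 + 0.585)/(1 − 0.585)

VSWR ≈ 3.82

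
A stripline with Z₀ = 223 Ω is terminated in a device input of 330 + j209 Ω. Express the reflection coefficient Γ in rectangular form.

Γ ≈ 0.294 + j0.267

Γ = (Z_L − Z_0)/(Z_L + Z_0) = (107 + j209)/(553 + j209)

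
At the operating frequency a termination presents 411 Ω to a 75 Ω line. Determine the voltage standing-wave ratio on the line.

Γ = (411 − 75)/(411 + 75) = 0.691
VSWR = (1 + 0.691)/(1 − 0.691)

VSWR ≈ 5.48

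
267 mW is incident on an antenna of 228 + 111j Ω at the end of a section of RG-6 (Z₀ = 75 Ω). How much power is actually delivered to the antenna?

|Γ| = |(153 + j111)/(303 + j111)| = 0.586
|Γ|² = 0.343
P_refl = |Γ|²·P_inc = 91.6 mW, P_del = (1 − |Γ|²)·P_inc = 175 mW

P_delivered ≈ 175 mW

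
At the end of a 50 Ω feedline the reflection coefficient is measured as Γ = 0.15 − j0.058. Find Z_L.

Z_L ≈ 67.1 − j7.99 Ω

Z_L = Z_0·(1 + Γ)/(1 − Γ) = 50·(1.15 − j0.058)/(0.85 + j0.058)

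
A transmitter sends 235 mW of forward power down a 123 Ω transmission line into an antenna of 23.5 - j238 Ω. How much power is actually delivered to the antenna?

P_delivered ≈ 34.8 mW

|Γ| = |(-99.5 − j238)/(146.5 − j238)| = 0.923
|Γ|² = 0.852
P_refl = |Γ|²·P_inc = 200 mW, P_del = (1 − |Γ|²)·P_inc = 34.8 mW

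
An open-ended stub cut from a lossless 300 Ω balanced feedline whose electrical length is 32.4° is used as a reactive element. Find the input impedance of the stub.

Z_in ≈ −j473 Ω

tan(βl) = 0.635
For an open-ended stub, Z_in = −jZ_0·cot(βl) = −jZ_0/tan(βl)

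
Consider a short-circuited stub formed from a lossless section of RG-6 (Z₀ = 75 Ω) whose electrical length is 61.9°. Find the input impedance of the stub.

tan(βl) = 1.87
For a short-circuited stub, Z_in = jZ_0·tan(βl)

Z_in ≈ +j140 Ω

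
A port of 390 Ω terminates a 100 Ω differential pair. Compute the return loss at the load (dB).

Γ = (390 − 100)/(390 + 100) = 0.592
RL = −20·log₁₀|Γ| = −20·log₁₀(0.592)

RL ≈ 4.56 dB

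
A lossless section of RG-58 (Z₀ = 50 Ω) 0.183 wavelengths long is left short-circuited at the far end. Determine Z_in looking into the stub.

βl = 2π × 0.183 = 65.9°
tan(βl) = 2.23
For a short-circuited stub, Z_in = jZ_0·tan(βl)

Z_in ≈ +j112 Ω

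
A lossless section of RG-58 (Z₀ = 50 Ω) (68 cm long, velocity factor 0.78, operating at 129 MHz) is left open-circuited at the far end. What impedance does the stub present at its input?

Z_in ≈ +j49.9 Ω

λ = v/f = 0.78·c / 129 MHz = 1.81 m
βl = 2π·l/λ = 2π × 0.375 = 135°
tan(βl) = -1
For an open-circuited stub, Z_in = −jZ_0·cot(βl) = −jZ_0/tan(βl)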